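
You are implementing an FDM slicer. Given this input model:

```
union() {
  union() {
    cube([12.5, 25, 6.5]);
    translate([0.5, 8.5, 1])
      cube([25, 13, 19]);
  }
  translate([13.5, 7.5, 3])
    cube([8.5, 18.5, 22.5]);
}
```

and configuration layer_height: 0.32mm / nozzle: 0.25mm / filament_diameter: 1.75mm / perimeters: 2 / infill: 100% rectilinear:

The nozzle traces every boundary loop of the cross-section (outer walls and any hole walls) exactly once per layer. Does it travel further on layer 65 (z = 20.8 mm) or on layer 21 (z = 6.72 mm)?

layer 21 (z = 6.72 mm)

Layer 65 (z = 20.8): the cube does not reach this height (z outside [0, 6.5]); the cube at (0.5, 8.5) does not reach this height (z outside [1, 20]); Taking the union: nothing is present at this height; the cube at (13.5, 7.5) (footprint 8.5×18.5) is included at this height (perimeter 54.00 mm); Merging all regions: only the 8.5×18.5 cube at (13.5, 7.5) is present, so the union is just that shape — boundary = 54.00 mm. So its perimeter = 54.00 mm. Layer 21 (z = 6.72): the cube does not reach this height (z outside [0, 6.5]); the cube at (0.5, 8.5) (footprint 25×13) is included at this height (perimeter 76.00 mm); Taking the union: only the 25×13 cube at (0.5, 8.5) is present, so the union is just that shape — boundary = 76.00 mm; the cube at (13.5, 7.5) is present — its section is the full 8.5×18.5 rectangle (perimeter 54.00 mm); Combining (union): the regions partially overlap (shared area 110.50 mm²), so the edge portions inside another operand are dropped and the merged outline is re-measured after clipping — boundary = 87.00 mm. So its perimeter = 87.00 mm. Layer 21 is larger (87.00 vs 54.00 mm).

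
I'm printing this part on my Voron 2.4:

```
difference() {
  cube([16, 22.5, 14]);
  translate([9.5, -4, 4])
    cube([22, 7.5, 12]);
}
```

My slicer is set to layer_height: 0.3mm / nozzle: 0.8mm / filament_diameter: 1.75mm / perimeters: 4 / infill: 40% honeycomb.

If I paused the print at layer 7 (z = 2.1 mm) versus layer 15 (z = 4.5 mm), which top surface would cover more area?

layer 7 (z = 2.1 mm)

Layer 7 (z = 2.1): the cube is present — its section is the full 16×22.5 rectangle (area 360.00 mm²); the cube at (9.5, -4) is absent (z outside [4, 16]); Taking the first minus the rest: none of the subtracted shapes is present at this height, so the 16×22.5 cube is unchanged — area = 360.00 mm². So its area = 360.00 mm². Layer 15 (z = 4.5): the cube is present — its section is the full 16×22.5 rectangle (area 360.00 mm²); the 22×7.5 cube at (9.5, -4) contributes its full rectangle (area 165.00 mm²); After the difference (first − rest): starting from the 16×22.5 cube (360.00 mm²), the 22×7.5 cube at (9.5, -4) partially overlaps it — only the 22.75 mm² overlap (of its 165.00 mm²) is removed, clipping the outline — area = 337.25 mm². So its area = 337.25 mm². Layer 7 is larger (360.00 vs 337.25 mm²).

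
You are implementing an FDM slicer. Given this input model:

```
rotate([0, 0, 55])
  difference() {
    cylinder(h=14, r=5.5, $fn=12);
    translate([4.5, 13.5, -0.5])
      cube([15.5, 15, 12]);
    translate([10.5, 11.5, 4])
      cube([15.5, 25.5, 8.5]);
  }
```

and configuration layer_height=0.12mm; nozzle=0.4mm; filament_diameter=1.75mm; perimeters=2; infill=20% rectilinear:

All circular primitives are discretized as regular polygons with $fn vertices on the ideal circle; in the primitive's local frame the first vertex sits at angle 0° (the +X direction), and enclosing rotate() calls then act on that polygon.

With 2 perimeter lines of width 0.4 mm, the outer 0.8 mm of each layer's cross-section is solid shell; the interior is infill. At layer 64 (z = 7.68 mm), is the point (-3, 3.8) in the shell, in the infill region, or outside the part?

At z = 7.68 mm: the r=5.5 cylinder gives a regular 12-gon of circumradius 5.5 (constant along its height); the 15.5×15 cube at (4.5, 13.5) contributes its full rectangle; the cube at (10.5, 11.5) (footprint 15.5×25.5) is included at this height; Taking the first minus the rest: starting from the r=5.5 cylinder, the 15.5×15 cube at (4.5, 13.5) misses the remaining region (no effect); the 15.5×25.5 cube at (10.5, 11.5) misses the remaining region (no effect) — 1 connected region; (rotated 55° about Z; rotation is an isometry so areas/perimeters/island counts are preserved). Overall, the cross-section is a single solid region. Undo the 55° rotation: the query point maps to (1.392, 4.637) in the un-rotated model frame. The nearest boundary edge runs (0.00, 5.50)→(2.75, 4.76); distance from the point to it = 0.47 mm. The point is inside the cross-section, 0.47 mm from the nearest boundary — within the 0.8 mm shell band (2 × 0.4).

shell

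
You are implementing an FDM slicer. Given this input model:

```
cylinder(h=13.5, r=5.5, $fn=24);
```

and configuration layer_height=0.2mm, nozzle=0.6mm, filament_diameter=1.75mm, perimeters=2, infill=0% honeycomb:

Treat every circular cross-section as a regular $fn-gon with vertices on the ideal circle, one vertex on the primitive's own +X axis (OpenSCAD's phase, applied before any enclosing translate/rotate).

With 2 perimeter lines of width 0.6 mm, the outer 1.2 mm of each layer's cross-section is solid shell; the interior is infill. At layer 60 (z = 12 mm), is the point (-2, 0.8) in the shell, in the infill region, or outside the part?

At z = 12 mm: the cylinder: section is a regular 24-gon, circumradius r=5.5. Overall, the cross-section is a single solid region. The nearest boundary edge runs (-4.76, 2.75)→(-5.31, 1.42); distance from the point to it = 3.30 mm. The point is inside the cross-section and 3.30 mm from the nearest boundary — more than the 1.2 mm shell width (2 × 0.6), so it's in the infill interior.

infill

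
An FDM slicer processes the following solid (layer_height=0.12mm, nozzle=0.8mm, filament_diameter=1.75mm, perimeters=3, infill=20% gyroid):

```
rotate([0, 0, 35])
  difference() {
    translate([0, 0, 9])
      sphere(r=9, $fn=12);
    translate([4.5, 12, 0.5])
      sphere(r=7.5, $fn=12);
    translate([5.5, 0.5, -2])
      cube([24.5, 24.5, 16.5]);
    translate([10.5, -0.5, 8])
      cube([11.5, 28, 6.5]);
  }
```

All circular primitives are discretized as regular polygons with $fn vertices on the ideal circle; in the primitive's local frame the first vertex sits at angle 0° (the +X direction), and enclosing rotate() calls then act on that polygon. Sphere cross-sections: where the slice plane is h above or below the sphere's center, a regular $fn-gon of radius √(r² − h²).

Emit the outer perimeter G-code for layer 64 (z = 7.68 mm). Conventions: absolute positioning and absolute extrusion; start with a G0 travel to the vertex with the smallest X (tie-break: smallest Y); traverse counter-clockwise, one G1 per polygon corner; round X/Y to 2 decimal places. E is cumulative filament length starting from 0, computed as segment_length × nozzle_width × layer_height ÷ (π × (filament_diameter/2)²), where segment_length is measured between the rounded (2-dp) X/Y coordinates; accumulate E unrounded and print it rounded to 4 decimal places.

G0 X-8.87 Y-0.78 Z7.68
G1 X-7.29 Y-5.11 E0.1840
G1 X-3.76 Y-8.07 E0.3678
G1 X0.78 Y-8.87 E0.5518
G1 X5.11 Y-7.29 E0.7358
G1 X8.07 Y-3.76 E0.9197
G1 X8.87 Y0.78 E1.1037
G1 X7.29 Y5.11 E1.2876
G1 X6.90 Y5.44 E1.3080
G1 X4.22 Y3.56 E1.4387
G1 X0.68 Y8.61 E1.6848
G1 X-0.78 Y8.87 E1.7440
G1 X-5.11 Y7.29 E1.9280
G1 X-8.07 Y3.76 E2.1118
G1 X-8.87 Y-0.78 E2.2958

At z = 7.68 mm: the r=9 sphere contributes a regular 12-gon of circumradius √(9²−1.32²) = 8.903; the r=7.5 sphere at (4.5, 12) slices to a regular 12-gon of circumradius 2.167 (√(r²−h²) with h=7.18 from center); the cube at (5.5, 0.5) is present — its section is the full 24.5×24.5 rectangle; the cube at (10.5, -0.5) is absent (z outside [8, 14.5]); After the difference (first − rest): starting from the r=9 sphere, the r=7.5 sphere at (4.5, 12) misses the remaining region (no effect); the 24.5×24.5 cube at (5.5, 0.5) partially overlaps it — only the 13.27 mm² overlap (of its 600.25 mm²) is removed, clipping the outline — 1 connected region; (whole slice rotated 35° about Z — lengths, areas and connectivity unchanged). The outline is a single polygon with 14 vertices. Extrusion per mm of travel: 0.8 × 0.12 / (π × 0.875²) = 0.039912. Accumulating E over each segment gives final E = 2.2958.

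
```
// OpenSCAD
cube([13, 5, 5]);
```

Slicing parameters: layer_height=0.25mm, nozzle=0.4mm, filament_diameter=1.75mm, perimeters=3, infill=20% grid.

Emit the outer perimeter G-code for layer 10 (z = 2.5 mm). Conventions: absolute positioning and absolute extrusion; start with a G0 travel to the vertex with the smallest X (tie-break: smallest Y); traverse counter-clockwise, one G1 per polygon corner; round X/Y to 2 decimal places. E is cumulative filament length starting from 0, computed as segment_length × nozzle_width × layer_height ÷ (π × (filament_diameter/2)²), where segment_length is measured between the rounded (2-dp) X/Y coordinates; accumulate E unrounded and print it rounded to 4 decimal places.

G0 X0.00 Y0.00 Z2.50
G1 X13.00 Y0.00 E0.5405
G1 X13.00 Y5.00 E0.7484
G1 X0.00 Y5.00 E1.2888
G1 X0.00 Y0.00 E1.4967

At z = 2.5 mm: the 13×5 cube contributes its full rectangle. The outline is a single polygon with 4 vertices. Extrusion per mm of travel: 0.4 × 0.25 / (π × 0.875²) = 0.041575. Accumulating E over each segment gives final E = 1.4967.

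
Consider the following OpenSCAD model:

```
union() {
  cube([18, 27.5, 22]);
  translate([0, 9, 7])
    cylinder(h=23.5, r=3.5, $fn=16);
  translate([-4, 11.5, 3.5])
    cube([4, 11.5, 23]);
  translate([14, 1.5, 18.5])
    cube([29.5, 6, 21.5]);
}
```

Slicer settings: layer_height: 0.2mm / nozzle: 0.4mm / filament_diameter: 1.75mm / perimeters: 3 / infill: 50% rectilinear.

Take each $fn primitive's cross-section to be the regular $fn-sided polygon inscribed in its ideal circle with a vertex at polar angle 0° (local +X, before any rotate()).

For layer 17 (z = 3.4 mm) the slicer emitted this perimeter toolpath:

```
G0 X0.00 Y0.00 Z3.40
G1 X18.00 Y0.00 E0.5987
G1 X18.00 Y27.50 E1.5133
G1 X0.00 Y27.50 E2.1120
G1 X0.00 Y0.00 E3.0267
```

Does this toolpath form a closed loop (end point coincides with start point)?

yes

Start point (G0): (0.00, 0.00). End point (last G1): the path returns to the start — closed.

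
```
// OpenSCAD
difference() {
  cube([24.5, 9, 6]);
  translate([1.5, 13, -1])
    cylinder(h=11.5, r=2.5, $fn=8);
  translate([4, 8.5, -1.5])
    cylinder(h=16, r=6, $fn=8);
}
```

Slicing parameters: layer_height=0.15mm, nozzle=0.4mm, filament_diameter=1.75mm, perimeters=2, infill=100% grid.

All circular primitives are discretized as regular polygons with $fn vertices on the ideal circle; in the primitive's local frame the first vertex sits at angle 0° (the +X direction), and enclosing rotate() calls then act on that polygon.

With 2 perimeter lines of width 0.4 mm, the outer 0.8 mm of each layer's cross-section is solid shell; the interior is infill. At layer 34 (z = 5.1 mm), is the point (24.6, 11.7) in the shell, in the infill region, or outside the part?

At z = 5.1 mm: the cube (footprint 24.5×9) is included at this height; the r=2.5 cylinder at (1.5, 13) gives a regular 8-gon of circumradius 2.5 (constant along its height); the r=6 cylinder at (4, 8.5) contributes a regular 8-gon of circumradius 6; After the difference (first − rest): starting from the 24.5×9 cube, the r=2.5 cylinder at (1.5, 13) misses the remaining region (no effect); the r=6 cylinder at (4, 8.5) partially overlaps it — only the 51.09 mm² overlap (of its 101.82 mm²) is removed, clipping the outline — 1 connected region. Overall, the cross-section is a single solid region. The nearest boundary edge runs (24.50, 9.00)→(24.50, 0.00); distance from the point to it = 2.70 mm. The point is not inside any of the regions above, so it lies outside the cross-section (2.70 mm from the nearest boundary).

outside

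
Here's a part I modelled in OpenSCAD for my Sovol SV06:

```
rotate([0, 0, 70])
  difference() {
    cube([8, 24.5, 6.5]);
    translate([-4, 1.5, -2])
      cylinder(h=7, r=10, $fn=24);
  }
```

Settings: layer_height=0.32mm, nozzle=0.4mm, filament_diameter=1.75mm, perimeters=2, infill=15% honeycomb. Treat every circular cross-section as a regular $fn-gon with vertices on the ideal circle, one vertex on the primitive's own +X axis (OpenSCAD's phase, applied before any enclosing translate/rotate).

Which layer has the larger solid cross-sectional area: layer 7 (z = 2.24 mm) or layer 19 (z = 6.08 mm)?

layer 19 (z = 6.08 mm)

Layer 7 (z = 2.24): the cube is present — its section is the full 8×24.5 rectangle (area 196.00 mm²); the cylinder at (-4, 1.5): section is a regular 24-gon, circumradius r=10 (area = (24/2)·10.000²·sin(360°/24) = 310.58 mm²); Subtracting the remaining from the first: starting from the 8×24.5 cube (196.00 mm²), the r=10 cylinder at (-4, 1.5) partially overlaps it — only the 47.83 mm² overlap (of its 310.58 mm²) is removed, clipping the outline — area = 148.17 mm²; (rotated 70° about Z; rotation is an isometry so areas/perimeters/island counts are preserved). So its area = 148.17 mm². Layer 19 (z = 6.08): the 8×24.5 cube contributes its full rectangle (area 196.00 mm²); the cylinder at (-4, 1.5) does not reach this height (z outside [-2, 5]); Taking the first minus the rest: none of the subtracted shapes is present at this height, so the 8×24.5 cube is unchanged — area = 196.00 mm²; (whole slice rotated 70° about Z — lengths, areas and connectivity unchanged). So its area = 196.00 mm². Layer 19 is larger (196.00 vs 148.17 mm²).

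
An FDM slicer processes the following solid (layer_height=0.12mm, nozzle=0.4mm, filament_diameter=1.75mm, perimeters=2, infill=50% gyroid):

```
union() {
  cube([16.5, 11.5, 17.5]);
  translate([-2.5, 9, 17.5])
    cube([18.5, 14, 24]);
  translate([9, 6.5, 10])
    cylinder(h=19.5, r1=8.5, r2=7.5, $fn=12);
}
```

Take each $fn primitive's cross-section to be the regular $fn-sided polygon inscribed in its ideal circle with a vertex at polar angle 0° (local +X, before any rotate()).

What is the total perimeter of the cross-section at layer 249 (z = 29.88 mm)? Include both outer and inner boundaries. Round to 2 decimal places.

At z = 29.88 mm: the cube does not reach this height (z outside [0, 17.5]); the cube at (-2.5, 9) is present — its section is the full 18.5×14 rectangle (perimeter 65.00 mm); the cone at (9, 6.5) does not reach this height (z outside [10, 29.5]); Taking the union: only the 18.5×14 cube at (-2.5, 9) is present, so the union is just that shape — boundary = 65.00 mm. Overall, the cross-section is a single solid region. Total boundary length (outer) = 65.00 mm.

65.00 mm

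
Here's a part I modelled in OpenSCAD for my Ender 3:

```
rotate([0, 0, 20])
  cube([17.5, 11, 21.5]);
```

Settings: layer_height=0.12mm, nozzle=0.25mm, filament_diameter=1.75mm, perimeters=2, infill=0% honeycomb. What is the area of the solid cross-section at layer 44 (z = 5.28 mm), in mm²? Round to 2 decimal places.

192.50 mm²

At z = 5.28 mm: the cube is present — its section is the full 17.5×11 rectangle (area 192.50 mm²); (rotated 20° about Z; rotation is an isometry so areas/perimeters/island counts are preserved). Overall, the cross-section is a single solid region. Net area = 192.50 mm².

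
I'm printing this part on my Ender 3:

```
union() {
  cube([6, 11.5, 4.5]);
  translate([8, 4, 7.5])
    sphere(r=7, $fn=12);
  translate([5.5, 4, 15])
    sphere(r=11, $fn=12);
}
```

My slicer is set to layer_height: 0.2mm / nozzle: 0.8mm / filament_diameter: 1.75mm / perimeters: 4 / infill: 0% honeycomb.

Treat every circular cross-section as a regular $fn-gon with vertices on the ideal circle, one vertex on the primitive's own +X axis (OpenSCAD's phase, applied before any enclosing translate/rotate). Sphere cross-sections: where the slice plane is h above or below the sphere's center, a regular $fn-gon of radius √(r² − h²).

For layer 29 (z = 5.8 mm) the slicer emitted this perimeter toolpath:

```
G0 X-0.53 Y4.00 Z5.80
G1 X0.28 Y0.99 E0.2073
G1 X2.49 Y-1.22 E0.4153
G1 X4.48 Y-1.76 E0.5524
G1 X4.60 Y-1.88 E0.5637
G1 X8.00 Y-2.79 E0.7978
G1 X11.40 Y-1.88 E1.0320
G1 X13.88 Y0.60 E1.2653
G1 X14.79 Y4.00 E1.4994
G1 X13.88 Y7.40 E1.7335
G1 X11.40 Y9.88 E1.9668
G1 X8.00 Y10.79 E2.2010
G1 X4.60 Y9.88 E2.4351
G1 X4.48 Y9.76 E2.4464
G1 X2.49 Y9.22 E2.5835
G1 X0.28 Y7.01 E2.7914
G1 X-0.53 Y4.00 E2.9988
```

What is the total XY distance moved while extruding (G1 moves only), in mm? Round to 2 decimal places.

45.08 mm

Sum the Euclidean lengths of each G1 segment: total = 45.08 mm.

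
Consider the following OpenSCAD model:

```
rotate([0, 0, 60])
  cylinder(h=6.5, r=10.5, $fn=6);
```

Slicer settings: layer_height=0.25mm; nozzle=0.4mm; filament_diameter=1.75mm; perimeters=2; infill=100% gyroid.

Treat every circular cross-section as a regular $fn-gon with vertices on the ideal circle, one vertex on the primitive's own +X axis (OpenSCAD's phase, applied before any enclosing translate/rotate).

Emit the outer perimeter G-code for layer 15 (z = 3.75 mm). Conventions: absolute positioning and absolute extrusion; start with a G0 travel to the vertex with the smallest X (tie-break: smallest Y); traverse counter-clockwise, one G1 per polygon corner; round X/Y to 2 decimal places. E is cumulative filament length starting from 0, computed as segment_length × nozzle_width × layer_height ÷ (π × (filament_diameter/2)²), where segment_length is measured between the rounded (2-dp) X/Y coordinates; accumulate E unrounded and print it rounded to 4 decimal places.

G0 X-10.50 Y0.00 Z3.75
G1 X-5.25 Y-9.09 E0.4364
G1 X5.25 Y-9.09 E0.8730
G1 X10.50 Y0.00 E1.3094
G1 X5.25 Y9.09 E1.7458
G1 X-5.25 Y9.09 E2.1823
G1 X-10.50 Y0.00 E2.6188

At z = 3.75 mm: the r=10.5 cylinder gives a regular 6-gon of circumradius 10.5 (constant along its height); (rotated 60° about Z; rotation is an isometry so areas/perimeters/island counts are preserved). The outline is a single polygon with 6 vertices. Extrusion per mm of travel: 0.4 × 0.25 / (π × 0.875²) = 0.041575. Accumulating E over each segment gives final E = 2.6188.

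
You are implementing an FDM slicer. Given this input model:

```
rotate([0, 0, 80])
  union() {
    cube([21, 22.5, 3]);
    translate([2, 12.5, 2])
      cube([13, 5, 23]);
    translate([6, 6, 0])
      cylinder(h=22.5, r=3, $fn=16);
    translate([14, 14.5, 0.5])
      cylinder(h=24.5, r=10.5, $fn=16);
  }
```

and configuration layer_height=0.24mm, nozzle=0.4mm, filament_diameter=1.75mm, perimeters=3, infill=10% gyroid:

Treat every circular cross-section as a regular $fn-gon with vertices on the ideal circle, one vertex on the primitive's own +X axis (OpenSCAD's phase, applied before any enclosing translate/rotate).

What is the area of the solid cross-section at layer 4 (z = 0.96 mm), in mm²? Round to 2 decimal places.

At z = 0.96 mm: the 21×22.5 cube contributes its full rectangle (area 472.50 mm²); the cube at (2, 12.5) does not reach this height (z outside [2, 25]); the cylinder at (6, 6): section is a regular 16-gon, circumradius r=3 (area = (16/2)·3.000²·sin(360°/16) = 27.55 mm²); the r=10.5 cylinder at (14, 14.5) contributes a regular 16-gon of circumradius 10.5 (area = (16/2)·10.500²·sin(360°/16) = 337.53 mm²); Merging all regions: the regions partially overlap — summed areas 837.58 mm² minus the doubly-counted overlap 308.19 mm² gives 529.39 mm² — area = 529.39 mm²; (rotated 80° about Z; rotation is an isometry so areas/perimeters/island counts are preserved). Overall, the cross-section is a single solid region. Net area = 529.39 mm².

529.39 mm²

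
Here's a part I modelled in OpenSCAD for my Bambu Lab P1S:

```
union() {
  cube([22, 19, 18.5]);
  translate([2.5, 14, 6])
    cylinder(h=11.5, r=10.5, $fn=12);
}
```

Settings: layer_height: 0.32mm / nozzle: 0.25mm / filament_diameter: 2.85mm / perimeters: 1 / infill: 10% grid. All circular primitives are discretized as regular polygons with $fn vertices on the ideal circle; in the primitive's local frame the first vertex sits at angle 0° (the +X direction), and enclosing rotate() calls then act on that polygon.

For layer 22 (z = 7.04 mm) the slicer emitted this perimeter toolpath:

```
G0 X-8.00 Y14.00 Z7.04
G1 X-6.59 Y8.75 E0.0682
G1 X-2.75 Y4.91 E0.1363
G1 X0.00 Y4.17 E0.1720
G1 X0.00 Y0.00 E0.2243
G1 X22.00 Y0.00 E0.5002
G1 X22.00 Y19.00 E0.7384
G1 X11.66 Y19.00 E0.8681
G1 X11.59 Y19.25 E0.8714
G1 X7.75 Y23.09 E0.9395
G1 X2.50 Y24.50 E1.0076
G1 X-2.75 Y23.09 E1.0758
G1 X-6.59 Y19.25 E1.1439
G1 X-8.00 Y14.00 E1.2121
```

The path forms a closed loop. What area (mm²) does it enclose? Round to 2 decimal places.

Apply the shoelace formula to the sequence of (X, Y) vertices; enclosed area = 578.92 mm².

578.92 mm²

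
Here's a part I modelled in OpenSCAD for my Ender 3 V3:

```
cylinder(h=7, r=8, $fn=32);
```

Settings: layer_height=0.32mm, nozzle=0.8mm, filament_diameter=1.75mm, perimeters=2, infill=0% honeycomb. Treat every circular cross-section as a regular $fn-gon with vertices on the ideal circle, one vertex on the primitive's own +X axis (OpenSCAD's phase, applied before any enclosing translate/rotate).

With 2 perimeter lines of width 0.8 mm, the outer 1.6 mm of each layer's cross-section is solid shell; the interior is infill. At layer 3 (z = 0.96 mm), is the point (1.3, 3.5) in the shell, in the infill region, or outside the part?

infill

At z = 0.96 mm: the r=8 cylinder contributes a regular 32-gon of circumradius 8. Overall, the cross-section is a single solid region. The nearest boundary edge runs (3.06, 7.39)→(1.56, 7.85); distance from the point to it = 4.23 mm. The point is inside the cross-section and 4.23 mm from the nearest boundary — more than the 1.6 mm shell width (2 × 0.8), so it's in the infill interior.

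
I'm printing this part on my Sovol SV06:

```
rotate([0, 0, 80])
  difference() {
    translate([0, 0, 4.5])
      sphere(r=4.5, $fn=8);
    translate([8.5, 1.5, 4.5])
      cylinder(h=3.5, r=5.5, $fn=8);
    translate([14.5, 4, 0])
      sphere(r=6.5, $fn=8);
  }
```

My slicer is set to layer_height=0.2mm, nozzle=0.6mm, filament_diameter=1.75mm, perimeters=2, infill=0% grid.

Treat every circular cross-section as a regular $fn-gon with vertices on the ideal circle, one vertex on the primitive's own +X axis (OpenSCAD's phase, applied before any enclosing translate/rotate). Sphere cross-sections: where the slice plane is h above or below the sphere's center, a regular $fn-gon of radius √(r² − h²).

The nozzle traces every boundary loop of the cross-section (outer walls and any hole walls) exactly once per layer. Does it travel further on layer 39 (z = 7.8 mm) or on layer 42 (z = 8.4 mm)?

layer 39 (z = 7.8 mm)

Layer 39 (z = 7.8): the sphere: section is a regular 8-gon, circumradius = √(r²−h²) = √(4.5²−3.3²) = 3.059 (perimeter = 2·8·3.059·sin(180°/8) = 18.73 mm); the r=5.5 cylinder at (8.5, 1.5) gives a regular 8-gon of circumradius 5.5 (constant along its height) (perimeter = 2·8·5.500·sin(180°/8) = 33.68 mm); the sphere at (14.5, 4) is not intersected at this z (|z−center|=7.800 > r=6.5); Subtracting the remaining from the first: starting from the r=4.5 sphere, the r=5.5 cylinder at (8.5, 1.5) misses the remaining region (no effect) — boundary = 18.73 mm; (rotated 80° about Z; rotation is an isometry so areas/perimeters/island counts are preserved). So its perimeter = 18.73 mm. Layer 42 (z = 8.4): the r=4.5 sphere contributes a regular 8-gon of circumradius √(4.5²−3.9²) = 2.245 (perimeter = 2·8·2.245·sin(180°/8) = 13.75 mm); the cylinder at (8.5, 1.5) does not reach this height (z outside [4.5, 8]); the sphere at (14.5, 4) is not intersected at this z (|z−center|=8.400 > r=6.5); Taking the first minus the rest: none of the subtracted shapes is present at this height, so the r=4.5 sphere is unchanged — boundary = 13.75 mm; (whole slice rotated 80° about Z — lengths, areas and connectivity unchanged). So its perimeter = 13.75 mm. Layer 39 is larger (18.73 vs 13.75 mm).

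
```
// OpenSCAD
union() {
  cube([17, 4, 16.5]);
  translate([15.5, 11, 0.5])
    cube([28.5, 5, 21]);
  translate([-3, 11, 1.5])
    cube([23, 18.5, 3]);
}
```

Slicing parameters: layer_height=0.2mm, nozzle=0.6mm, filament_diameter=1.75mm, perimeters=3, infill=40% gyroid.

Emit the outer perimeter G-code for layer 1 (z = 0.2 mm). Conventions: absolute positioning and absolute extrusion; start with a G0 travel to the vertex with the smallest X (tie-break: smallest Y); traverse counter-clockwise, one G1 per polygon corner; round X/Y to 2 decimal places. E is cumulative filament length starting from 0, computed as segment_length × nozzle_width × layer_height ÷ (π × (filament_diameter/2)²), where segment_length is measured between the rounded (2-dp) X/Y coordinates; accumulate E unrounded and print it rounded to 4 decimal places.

G0 X0.00 Y0.00 Z0.20
G1 X17.00 Y0.00 E0.8481
G1 X17.00 Y4.00 E1.0477
G1 X0.00 Y4.00 E1.8958
G1 X0.00 Y0.00 E2.0954

At z = 0.2 mm: the cube is present — its section is the full 17×4 rectangle; the cube at (15.5, 11) does not reach this height (z outside [0.5, 21.5]); the cube at (-3, 11) is absent (z outside [1.5, 4.5]); Merging all regions: only the 17×4 cube is present, so the union is just that shape — 1 connected region. The outline is a single polygon with 4 vertices. Extrusion per mm of travel: 0.6 × 0.2 / (π × 0.875²) = 0.049890. Accumulating E over each segment gives final E = 2.0954.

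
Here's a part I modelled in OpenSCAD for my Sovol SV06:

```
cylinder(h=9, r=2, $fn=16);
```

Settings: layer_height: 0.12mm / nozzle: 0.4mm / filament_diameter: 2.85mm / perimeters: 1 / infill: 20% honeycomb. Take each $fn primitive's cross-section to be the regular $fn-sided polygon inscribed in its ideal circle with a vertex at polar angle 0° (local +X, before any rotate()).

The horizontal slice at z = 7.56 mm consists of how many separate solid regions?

1

At z = 7.56 mm: the r=2 cylinder contributes a regular 16-gon of circumradius 2. The result has 1 disconnected region.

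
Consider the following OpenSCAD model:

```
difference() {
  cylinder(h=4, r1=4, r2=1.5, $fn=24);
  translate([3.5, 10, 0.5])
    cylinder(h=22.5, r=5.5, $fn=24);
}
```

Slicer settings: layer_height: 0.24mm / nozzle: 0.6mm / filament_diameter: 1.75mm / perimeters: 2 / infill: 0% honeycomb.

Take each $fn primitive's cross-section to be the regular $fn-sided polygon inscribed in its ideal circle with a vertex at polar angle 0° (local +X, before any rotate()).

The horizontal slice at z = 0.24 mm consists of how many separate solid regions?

At z = 0.24 mm: the cone (r1=4→r2=1.5) has section circumradius 3.850 here — a regular 24-gon; the cylinder at (3.5, 10) does not reach this height (z outside [0.5, 23]); After the difference (first − rest): none of the subtracted shapes is present at this height, so the cone is unchanged — 1 connected region. The result has 1 disconnected region.

1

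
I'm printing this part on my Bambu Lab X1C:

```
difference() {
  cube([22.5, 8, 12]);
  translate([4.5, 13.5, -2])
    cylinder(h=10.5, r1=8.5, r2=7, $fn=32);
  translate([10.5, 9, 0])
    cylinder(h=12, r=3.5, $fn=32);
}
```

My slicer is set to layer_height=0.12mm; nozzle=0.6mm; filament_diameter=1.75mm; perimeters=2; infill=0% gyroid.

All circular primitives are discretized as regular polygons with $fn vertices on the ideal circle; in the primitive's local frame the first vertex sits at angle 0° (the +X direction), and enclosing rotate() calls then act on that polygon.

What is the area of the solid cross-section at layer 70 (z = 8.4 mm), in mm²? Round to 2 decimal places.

159.70 mm²

At z = 8.4 mm: the cube is present — its section is the full 22.5×8 rectangle (area 180.00 mm²); the cone at (4.5, 13.5) contributes a regular 32-gon of circumradius 7.014 (interpolated between r1=8.5 and r2=7 at t=0.990) (area = (32/2)·7.014²·sin(360°/32) = 153.58 mm²); the r=3.5 cylinder at (10.5, 9) contributes a regular 32-gon of circumradius 3.5 (area = (32/2)·3.500²·sin(360°/32) = 38.24 mm²); Subtracting the remaining from the first: starting from the 22.5×8 cube (180.00 mm²), the cone at (4.5, 13.5) partially overlaps it — only the 8.79 mm² overlap (of its 153.58 mm²) is removed, clipping the outline; the r=3.5 cylinder at (10.5, 9) partially overlaps it — only the 11.51 mm² overlap (of its 38.24 mm²) is removed, clipping the outline — area = 159.70 mm². Overall, the cross-section is a single solid region. Net area = 159.70 mm².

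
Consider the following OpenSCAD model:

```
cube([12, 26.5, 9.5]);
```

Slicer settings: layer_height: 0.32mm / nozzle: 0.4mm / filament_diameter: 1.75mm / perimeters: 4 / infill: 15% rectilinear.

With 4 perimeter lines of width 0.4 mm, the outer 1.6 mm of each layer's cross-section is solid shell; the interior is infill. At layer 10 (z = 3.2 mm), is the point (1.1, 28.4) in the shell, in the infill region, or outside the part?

outside

At z = 3.2 mm: the 12×26.5 cube contributes its full rectangle. Overall, the cross-section is a single solid region. The nearest boundary edge runs (12.00, 26.50)→(0.00, 26.50); distance from the point to it = 1.90 mm. The point is not inside any of the regions above, so it lies outside the cross-section (1.90 mm from the nearest boundary).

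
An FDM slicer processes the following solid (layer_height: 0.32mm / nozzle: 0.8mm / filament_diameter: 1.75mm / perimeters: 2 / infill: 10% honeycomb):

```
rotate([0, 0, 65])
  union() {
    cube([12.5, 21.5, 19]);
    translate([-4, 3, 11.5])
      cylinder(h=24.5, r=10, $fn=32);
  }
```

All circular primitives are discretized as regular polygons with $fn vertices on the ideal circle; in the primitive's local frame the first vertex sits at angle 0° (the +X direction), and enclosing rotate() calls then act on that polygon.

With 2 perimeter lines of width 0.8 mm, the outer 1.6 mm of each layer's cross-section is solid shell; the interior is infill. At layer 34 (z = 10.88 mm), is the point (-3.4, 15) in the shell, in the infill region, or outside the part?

shell

At z = 10.88 mm: the cube is present — its section is the full 12.5×21.5 rectangle; the cylinder at (-4, 3) does not reach this height (z outside [11.5, 36]); Combining (union): only the 12.5×21.5 cube is present, so the union is just that shape — 1 connected region; (rotated 65° about Z; rotation is an isometry so areas/perimeters/island counts are preserved). Overall, the cross-section is a single solid region. Undo the 65° rotation: the query point maps to (12.158, 9.421) in the un-rotated model frame. The nearest boundary edge runs (12.50, 0.00)→(12.50, 21.50); distance from the point to it = 0.34 mm. The point is inside the cross-section, 0.34 mm from the nearest boundary — within the 1.6 mm shell band (2 × 0.8).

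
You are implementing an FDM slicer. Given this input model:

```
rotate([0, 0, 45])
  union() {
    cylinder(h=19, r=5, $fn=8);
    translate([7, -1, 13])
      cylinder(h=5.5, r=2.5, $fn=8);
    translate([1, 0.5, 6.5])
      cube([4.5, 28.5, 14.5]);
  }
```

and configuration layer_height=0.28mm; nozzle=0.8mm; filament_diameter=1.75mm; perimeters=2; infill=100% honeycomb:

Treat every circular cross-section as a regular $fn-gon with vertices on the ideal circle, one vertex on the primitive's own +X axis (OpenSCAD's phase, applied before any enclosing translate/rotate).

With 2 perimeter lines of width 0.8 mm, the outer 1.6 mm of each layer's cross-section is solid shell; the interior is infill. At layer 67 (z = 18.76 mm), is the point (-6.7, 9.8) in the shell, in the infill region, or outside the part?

At z = 18.76 mm: the r=5 cylinder contributes a regular 8-gon of circumradius 5; the cylinder at (7, -1) is absent (z outside [13, 18.5]); the 4.5×28.5 cube at (1, 0.5) contributes its full rectangle; Taking the union: the regions partially overlap (shared area 10.94 mm²), so overlapping operands fuse into one piece — 1 connected region; (whole slice rotated 45° about Z — lengths, areas and connectivity unchanged). Overall, the cross-section is a single solid region. Undo the 45° rotation: the query point maps to (2.192, 11.667) in the un-rotated model frame. The nearest boundary edge runs (1.00, 4.59)→(1.00, 29.00); distance from the point to it = 1.19 mm. The point is inside the cross-section, 1.19 mm from the nearest boundary — within the 1.6 mm shell band (2 × 0.8).

shell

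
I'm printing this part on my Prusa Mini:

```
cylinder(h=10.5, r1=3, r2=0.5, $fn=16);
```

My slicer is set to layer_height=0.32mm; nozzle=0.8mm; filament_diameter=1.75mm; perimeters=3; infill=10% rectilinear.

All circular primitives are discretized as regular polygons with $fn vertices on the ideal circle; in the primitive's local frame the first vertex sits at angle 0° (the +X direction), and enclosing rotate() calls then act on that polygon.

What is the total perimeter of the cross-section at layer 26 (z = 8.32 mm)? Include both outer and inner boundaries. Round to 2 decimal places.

6.36 mm

At z = 8.32 mm: the cone (r1=3→r2=0.5) has section circumradius 1.019 here — a regular 16-gon (perimeter = 2·16·1.019·sin(180°/16) = 6.36 mm). Overall, the cross-section is a single solid region. Total boundary length (outer) = 6.36 mm.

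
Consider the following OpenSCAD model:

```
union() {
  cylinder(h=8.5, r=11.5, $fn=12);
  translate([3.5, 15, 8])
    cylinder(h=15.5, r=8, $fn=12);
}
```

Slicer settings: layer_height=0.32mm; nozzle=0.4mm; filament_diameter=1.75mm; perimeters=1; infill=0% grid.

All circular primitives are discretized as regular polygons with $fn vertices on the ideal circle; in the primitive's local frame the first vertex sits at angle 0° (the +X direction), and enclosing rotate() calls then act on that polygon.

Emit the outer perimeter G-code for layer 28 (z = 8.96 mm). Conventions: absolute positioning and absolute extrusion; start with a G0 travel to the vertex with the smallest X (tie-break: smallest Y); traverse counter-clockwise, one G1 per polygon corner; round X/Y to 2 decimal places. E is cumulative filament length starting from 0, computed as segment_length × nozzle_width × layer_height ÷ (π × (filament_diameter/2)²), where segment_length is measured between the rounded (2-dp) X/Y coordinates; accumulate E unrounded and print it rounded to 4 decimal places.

At z = 8.96 mm: the cylinder does not reach this height (z outside [0, 8.5]); the cylinder at (3.5, 15): section is a regular 12-gon, circumradius r=8; Taking the union: only the r=8 cylinder at (3.5, 15) is present, so the union is just that shape — 1 connected region. The outline is a single polygon with 12 vertices. Extrusion per mm of travel: 0.4 × 0.32 / (π × 0.875²) = 0.053216. Accumulating E over each segment gives final E = 2.6448.

G0 X-4.50 Y15.00 Z8.96
G1 X-3.43 Y11.00 E0.2203
G1 X-0.50 Y8.07 E0.4409
G1 X3.50 Y7.00 E0.6612
G1 X7.50 Y8.07 E0.8816
G1 X10.43 Y11.00 E1.1021
G1 X11.50 Y15.00 E1.3224
G1 X10.43 Y19.00 E1.5428
G1 X7.50 Y21.93 E1.7633
G1 X3.50 Y23.00 E1.9836
G1 X-0.50 Y21.93 E2.2040
G1 X-3.43 Y19.00 E2.4245
G1 X-4.50 Y15.00 E2.6448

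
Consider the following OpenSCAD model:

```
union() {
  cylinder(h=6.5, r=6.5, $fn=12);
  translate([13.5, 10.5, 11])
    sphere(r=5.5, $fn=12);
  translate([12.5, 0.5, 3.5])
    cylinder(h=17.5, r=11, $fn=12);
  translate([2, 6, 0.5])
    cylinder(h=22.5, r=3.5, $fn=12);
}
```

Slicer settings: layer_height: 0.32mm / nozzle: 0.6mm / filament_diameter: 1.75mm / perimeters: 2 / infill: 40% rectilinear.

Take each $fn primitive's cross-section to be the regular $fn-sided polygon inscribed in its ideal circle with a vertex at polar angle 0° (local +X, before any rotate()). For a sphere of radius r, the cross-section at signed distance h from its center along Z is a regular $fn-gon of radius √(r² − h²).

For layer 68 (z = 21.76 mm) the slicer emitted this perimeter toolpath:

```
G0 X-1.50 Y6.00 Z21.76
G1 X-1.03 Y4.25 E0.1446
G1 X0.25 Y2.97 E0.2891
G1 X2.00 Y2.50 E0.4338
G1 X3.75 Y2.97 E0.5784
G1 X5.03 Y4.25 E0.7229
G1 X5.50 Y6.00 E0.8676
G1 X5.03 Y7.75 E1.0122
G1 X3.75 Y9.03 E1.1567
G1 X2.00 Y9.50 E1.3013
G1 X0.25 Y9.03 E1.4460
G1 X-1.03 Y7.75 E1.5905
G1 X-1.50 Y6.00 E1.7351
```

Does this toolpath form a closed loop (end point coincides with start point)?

yes

Start point (G0): (-1.50, 6.00). End point (last G1): the path returns to the start — closed.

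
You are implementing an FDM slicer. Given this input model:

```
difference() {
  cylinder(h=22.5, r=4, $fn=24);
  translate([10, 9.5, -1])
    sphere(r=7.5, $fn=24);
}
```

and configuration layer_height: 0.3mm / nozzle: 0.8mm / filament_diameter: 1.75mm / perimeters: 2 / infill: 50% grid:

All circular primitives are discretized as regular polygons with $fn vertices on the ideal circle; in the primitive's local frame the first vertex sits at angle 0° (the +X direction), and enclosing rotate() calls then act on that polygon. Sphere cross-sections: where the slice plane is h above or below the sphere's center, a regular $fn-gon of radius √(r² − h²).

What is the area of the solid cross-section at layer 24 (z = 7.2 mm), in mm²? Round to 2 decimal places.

49.69 mm²

At z = 7.2 mm: the cylinder: section is a regular 24-gon, circumradius r=4 (area = (24/2)·4.000²·sin(360°/24) = 49.69 mm²); the sphere at (10, 9.5) does not reach this height (|z−center|=8.200 > r=7.5); After the difference (first − rest): none of the subtracted shapes is present at this height, so the r=4 cylinder is unchanged — area = 49.69 mm². Overall, the cross-section is a single solid region. Net area = 49.69 mm².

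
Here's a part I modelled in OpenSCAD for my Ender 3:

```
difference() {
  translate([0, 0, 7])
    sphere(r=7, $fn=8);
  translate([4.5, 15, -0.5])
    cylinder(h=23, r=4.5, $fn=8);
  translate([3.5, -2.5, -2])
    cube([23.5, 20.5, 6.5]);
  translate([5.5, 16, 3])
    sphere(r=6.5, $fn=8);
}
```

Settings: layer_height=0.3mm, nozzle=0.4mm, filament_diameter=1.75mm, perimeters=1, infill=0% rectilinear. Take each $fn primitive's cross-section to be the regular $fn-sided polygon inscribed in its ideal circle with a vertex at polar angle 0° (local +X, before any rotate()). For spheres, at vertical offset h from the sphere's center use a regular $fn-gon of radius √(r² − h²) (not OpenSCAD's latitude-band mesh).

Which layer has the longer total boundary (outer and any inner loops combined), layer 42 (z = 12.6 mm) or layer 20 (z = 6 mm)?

Layer 42 (z = 12.6): the r=7 sphere contributes a regular 8-gon of circumradius √(7²−5.6²) = 4.200 (perimeter = 2·8·4.200·sin(180°/8) = 25.72 mm); the r=4.5 cylinder at (4.5, 15) contributes a regular 8-gon of circumradius 4.5 (perimeter = 2·8·4.500·sin(180°/8) = 27.55 mm); the cube at (3.5, -2.5) does not reach this height (z outside [-2, 4.5]); the sphere at (5.5, 16) does not reach this height (|z−center|=9.600 > r=6.5); After the difference (first − rest): starting from the r=7 sphere, the r=4.5 cylinder at (4.5, 15) misses the remaining region (no effect) — boundary = 25.72 mm. So its perimeter = 25.72 mm. Layer 20 (z = 6): the r=7 sphere slices to a regular 8-gon of circumradius 6.928 (√(r²−h²) with h=1 from center) (perimeter = 2·8·6.928·sin(180°/8) = 42.42 mm); the r=4.5 cylinder at (4.5, 15) gives a regular 8-gon of circumradius 4.5 (constant along its height) (perimeter = 2·8·4.500·sin(180°/8) = 27.55 mm); the cube at (3.5, -2.5) does not reach this height (z outside [-2, 4.5]); the r=6.5 sphere at (5.5, 16) contributes a regular 8-gon of circumradius √(6.5²−3²) = 5.766 (perimeter = 2·8·5.766·sin(180°/8) = 35.31 mm); Subtracting the remaining from the first: starting from the r=7 sphere, the r=4.5 cylinder at (4.5, 15) misses the remaining region (no effect); the r=6.5 sphere at (5.5, 16) misses the remaining region (no effect) — boundary = 42.42 mm. So its perimeter = 42.42 mm. Layer 20 is larger (42.42 vs 25.72 mm).

layer 20 (z = 6 mm)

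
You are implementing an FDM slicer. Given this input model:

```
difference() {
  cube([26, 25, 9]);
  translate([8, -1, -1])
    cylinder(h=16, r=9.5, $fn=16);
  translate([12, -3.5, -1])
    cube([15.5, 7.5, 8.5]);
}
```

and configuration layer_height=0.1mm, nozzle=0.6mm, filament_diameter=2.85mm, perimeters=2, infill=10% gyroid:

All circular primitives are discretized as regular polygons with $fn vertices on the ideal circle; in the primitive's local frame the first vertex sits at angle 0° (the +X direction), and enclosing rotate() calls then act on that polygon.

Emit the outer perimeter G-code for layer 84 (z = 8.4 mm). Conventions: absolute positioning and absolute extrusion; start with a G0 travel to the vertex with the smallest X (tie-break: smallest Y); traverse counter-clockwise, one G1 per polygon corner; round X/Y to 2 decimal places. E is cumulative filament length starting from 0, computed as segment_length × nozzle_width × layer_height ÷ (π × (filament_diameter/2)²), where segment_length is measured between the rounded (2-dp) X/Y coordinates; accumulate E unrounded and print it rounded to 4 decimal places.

G0 X0.00 Y3.80 Z8.40
G1 X1.28 Y5.72 E0.0217
G1 X4.36 Y7.78 E0.0566
G1 X8.00 Y8.50 E0.0915
G1 X11.64 Y7.78 E0.1264
G1 X14.72 Y5.72 E0.1612
G1 X16.78 Y2.64 E0.1961
G1 X17.30 Y0.00 E0.2214
G1 X26.00 Y0.00 E0.3032
G1 X26.00 Y25.00 E0.5383
G1 X0.00 Y25.00 E0.7829
G1 X0.00 Y3.80 E0.9822

At z = 8.4 mm: the cube is present — its section is the full 26×25 rectangle; the cylinder at (8, -1): section is a regular 16-gon, circumradius r=9.5; the cube at (12, -3.5) is absent (z outside [-1, 7.5]); Subtracting the remaining from the first: starting from the 26×25 cube, the r=9.5 cylinder at (8, -1) partially overlaps it — only the 116.16 mm² overlap (of its 276.30 mm²) is removed, clipping the outline — 1 connected region. The outline is a single polygon with 11 vertices. Extrusion per mm of travel: 0.6 × 0.1 / (π × 1.425²) = 0.009405. Accumulating E over each segment gives final E = 0.9822.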